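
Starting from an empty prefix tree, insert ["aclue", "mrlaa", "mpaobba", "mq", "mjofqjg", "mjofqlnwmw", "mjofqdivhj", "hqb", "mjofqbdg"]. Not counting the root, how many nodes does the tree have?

39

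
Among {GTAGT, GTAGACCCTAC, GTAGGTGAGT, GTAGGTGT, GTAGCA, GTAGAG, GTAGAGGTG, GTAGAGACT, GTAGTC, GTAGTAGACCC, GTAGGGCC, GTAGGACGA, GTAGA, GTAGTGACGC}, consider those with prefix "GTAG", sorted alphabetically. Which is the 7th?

DFS of the "GTAG" subtree visits, in order: "GTAGA", "GTAGACCCTAC", "GTAGAG", "GTAGAGACT", "GTAGAGGTG", "GTAGCA", "GTAGGACGA", "GTAGGGCC", "GTAGGTGAGT", "GTAGGTGT", "GTAGT", "GTAGTAGACCC", "GTAGTC", "GTAGTGACGC"
Position 7: GTAGGACGA

GTAGGACGA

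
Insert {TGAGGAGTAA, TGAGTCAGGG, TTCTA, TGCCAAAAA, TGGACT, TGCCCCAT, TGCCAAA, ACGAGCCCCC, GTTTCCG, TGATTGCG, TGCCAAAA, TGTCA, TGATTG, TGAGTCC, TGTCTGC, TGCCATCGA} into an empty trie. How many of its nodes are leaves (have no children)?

Leaves are exactly the stored words that no other stored word extends.
Those words: "ACGAGCCCCC", "GTTTCCG", "TGAGGAGTAA", "TGAGTCAGGG", "TGAGTCC", "TGATTGCG", "TGCCAAAAA", "TGCCATCGA", "TGCCCCAT", "TGGACT", "TGTCA", "TGTCTGC", "TTCTA"
Leaf count: 13

13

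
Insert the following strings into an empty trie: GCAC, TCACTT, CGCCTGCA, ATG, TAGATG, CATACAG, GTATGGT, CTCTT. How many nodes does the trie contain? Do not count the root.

42

Count nodes per top-level branch (shared prefixes stored once):
  'A'-branch (ATG): 3 nodes
  'C'-branch (CATACAG, CGCCTGCA, CTCTT): 18 nodes
  'G'-branch (GCAC, GTATGGT): 10 nodes
  'T'-branch (TAGATG, TCACTT): 11 nodes
Sum: 42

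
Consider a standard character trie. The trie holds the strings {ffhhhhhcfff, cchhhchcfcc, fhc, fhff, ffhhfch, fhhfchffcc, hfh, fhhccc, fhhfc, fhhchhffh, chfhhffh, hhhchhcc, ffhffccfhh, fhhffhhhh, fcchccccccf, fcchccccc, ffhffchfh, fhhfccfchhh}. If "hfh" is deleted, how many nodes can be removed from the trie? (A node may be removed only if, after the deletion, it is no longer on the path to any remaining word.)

2

A node on "hfh"'s path can go only if nothing else ends at it or branches off below it.
The suffix "fh" (2 nodes) is used only by "hfh"; the node for "h" still has the child "h", so pruning stops there.
Nodes removed: 2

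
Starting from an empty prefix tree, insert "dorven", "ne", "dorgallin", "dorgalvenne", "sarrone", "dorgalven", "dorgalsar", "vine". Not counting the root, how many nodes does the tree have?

Trie structure (* marks end of a word):
(root)
├─ d
│  └─ o
│     └─ r
│        ├─ g
│        │  └─ a
│        │     └─ l
│        │        ├─ l
│        │        │  └─ i
│        │        │     └─ n *
│        │        ├─ s
│        │        │  └─ a
│        │        │     └─ r *
│        │        └─ v
│        │           └─ e
│        │              └─ n *
│        │                 └─ n
│        │                    └─ e *
│        └─ v
│           └─ e
│              └─ n *
├─ n
│  └─ e *
├─ s
│  └─ a
│     └─ r
│        └─ r
│           └─ o
│              └─ n
│                 └─ e *
└─ v
   └─ i
      └─ n
         └─ e *
Counting every labelled node above: 33.

33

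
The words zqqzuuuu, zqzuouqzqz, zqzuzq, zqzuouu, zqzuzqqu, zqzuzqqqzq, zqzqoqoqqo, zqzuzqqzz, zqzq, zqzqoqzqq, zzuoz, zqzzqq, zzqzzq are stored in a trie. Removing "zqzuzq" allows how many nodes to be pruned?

0

A node on "zqzuzq"'s path can go only if nothing else ends at it or branches off below it.
Every node on "zqzuzq" is still needed (e.g. by "zqzuzqqu"), so nothing is freed.
Nodes removed: 0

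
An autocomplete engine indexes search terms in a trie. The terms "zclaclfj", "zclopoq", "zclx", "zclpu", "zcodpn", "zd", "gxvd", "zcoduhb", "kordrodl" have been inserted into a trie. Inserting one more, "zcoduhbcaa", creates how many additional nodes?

Walking "zcoduhbcaa" from the root, the first 7 characters ("zcoduhb") follow existing edges; "c" is the first miss.
New nodes needed: |"zcoduhbcaa"| − 7 = 10 − 7 = 3.

3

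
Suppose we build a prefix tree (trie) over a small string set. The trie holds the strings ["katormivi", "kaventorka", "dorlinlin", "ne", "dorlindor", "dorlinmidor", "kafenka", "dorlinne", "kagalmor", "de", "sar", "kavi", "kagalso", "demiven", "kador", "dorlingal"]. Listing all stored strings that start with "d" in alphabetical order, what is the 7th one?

dorlinne

DFS of the "d" subtree visits, in order: "de", "demiven", "dorlindor", "dorlingal", "dorlinlin", "dorlinmidor", "dorlinne"
The 7th is dorlinne.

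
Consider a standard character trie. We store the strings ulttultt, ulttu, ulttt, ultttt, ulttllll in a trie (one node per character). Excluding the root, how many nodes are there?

For each word, the new-node count is its length minus the longest prefix already in the trie:
  "ulttultt" → 8 new (u, l, t, t, u, l, t, t)
  "ulttu" → prefix "ulttu" already present; 0 new (none)
  "ulttt" → prefix "ultt" already present; 1 new (t)
  "ultttt" → prefix "ulttt" already present; 1 new (t)
  "ulttllll" → prefix "ultt" already present; 4 new (l, l, l, l)
Total nodes = 8 + 0 + 1 + 1 + 4 = 14

14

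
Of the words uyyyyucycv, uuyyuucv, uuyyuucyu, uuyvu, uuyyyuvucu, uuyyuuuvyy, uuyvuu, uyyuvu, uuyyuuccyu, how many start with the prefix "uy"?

Walk to "uy"; the words in its subtree are exactly those with that prefix.
Matches: "uyyuvu", "uyyyyucycv"
Count: 2

2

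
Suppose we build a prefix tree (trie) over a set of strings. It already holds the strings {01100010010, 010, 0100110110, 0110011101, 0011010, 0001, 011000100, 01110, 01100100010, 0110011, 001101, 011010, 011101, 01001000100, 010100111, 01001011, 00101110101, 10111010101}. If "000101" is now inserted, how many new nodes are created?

2

The longest prefix of "000101" already in the trie is "0001" (length 4).
Each of the 2 remaining characters creates one node.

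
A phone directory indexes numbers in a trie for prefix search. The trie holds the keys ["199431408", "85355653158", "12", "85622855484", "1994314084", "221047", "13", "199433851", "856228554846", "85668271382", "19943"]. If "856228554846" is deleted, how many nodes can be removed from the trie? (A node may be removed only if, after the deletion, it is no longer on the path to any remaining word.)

1

A node on "856228554846"'s path can go only if nothing else ends at it or branches off below it.
The suffix "6" (1 node) is used only by "856228554846"; "85622855484" is itself a stored word, so pruning stops there.
Nodes removed: 1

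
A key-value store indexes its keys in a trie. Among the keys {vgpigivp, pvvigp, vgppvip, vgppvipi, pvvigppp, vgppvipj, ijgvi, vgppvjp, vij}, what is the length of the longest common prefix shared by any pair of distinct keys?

The deepest shared node is where two words last agree before diverging.
e.g. "vgppvip" and "vgppvipi" share the prefix "vgppvip" of length 7; no pair shares a longer one.
Longest shared-prefix length: 7

7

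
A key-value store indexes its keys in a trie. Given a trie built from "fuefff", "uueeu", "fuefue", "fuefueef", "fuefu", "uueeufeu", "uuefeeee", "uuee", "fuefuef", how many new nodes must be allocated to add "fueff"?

"fueff" is already a full path in the trie; only an end-marker is added.
No new nodes are needed: 0.

0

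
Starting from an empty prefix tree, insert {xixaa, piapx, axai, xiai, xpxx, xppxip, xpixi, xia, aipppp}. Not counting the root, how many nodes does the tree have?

31

Trie structure (* marks end of a word):
(root)
├─ a
│  ├─ i
│  │  └─ p
│  │     └─ p
│  │        └─ p
│  │           └─ p *
│  └─ x
│     └─ a
│        └─ i *
├─ p
│  └─ i
│     └─ a
│        └─ p
│           └─ x *
└─ x
   ├─ i
   │  ├─ a *
   │  │  └─ i *
   │  └─ x
   │     └─ a
   │        └─ a *
   └─ p
      ├─ i
      │  └─ x
      │     └─ i *
      ├─ p
      │  └─ x
      │     └─ i
      │        └─ p *
      └─ x
         └─ x *
Counting every labelled node above: 31.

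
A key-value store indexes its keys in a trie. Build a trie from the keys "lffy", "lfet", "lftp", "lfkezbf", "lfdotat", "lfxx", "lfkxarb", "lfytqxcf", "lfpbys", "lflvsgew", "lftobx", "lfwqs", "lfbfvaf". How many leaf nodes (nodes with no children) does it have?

A leaf is a node with no children — equivalently, the end of a word that is not a proper prefix of any other stored word.
Those words: "lfbfvaf", "lfdotat", "lfet", "lffy", "lfkezbf", "lfkxarb", "lflvsgew", "lfpbys", "lftobx", "lftp", "lfwqs", "lfxx", "lfytqxcf"
Leaf count: 13

13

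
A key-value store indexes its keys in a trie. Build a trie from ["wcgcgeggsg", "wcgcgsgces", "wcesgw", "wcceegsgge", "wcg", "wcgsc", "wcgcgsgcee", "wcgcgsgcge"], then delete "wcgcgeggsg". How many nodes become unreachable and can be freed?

A node on "wcgcgeggsg"'s path can go only if nothing else ends at it or branches off below it.
The suffix "eggsg" (5 nodes) is used only by "wcgcgeggsg"; the node for "wcgcg" still has the child "s", so pruning stops there.
Nodes removed: 5

5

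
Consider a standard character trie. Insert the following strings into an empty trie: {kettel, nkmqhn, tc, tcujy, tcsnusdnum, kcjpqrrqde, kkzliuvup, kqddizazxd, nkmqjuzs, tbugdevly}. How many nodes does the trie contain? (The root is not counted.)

63

Insert word by word; a character creates a node only if that edge doesn't already exist:
  "kettel" → 6 new (k, e, t, t, e, l)
  "nkmqhn" → 6 new (n, k, m, q, h, n)
  "tc" → 2 new (t, c)
  "tcujy" → prefix "tc" already present; 3 new (u, j, y)
  "tcsnusdnum" → prefix "tc" already present; 8 new (s, n, u, s, d, n, u, m)
  "kcjpqrrqde" → prefix "k" already present; 9 new (c, j, p, q, r, r, q, d, e)
  "kkzliuvup" → prefix "k" already present; 8 new (k, z, l, i, u, v, u, p)
  "kqddizazxd" → prefix "k" already present; 9 new (q, d, d, i, z, a, z, x, d)
  "nkmqjuzs" → prefix "nkmq" already present; 4 new (j, u, z, s)
  "tbugdevly" → prefix "t" already present; 8 new (b, u, g, d, e, v, l, y)
Total nodes = 6 + 6 + 2 + 3 + 8 + 9 + 8 + 9 + 4 + 8 = 63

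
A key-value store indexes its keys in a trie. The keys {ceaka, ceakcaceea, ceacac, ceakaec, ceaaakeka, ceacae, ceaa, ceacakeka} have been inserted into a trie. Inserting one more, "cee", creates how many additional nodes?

"ce" is already a path in the trie; the remaining "e" must be added.
So 3 − 2 = 1 new nodes.

1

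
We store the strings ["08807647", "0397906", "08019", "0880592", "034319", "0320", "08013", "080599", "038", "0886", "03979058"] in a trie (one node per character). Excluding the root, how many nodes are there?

34

Trie structure (* marks end of a word):
(root)
└─ 0
   ├─ 3
   │  ├─ 2
   │  │  └─ 0 *
   │  ├─ 4
   │  │  └─ 3
   │  │     └─ 1
   │  │        └─ 9 *
   │  ├─ 8 *
   │  └─ 9
   │     └─ 7
   │        └─ 9
   │           └─ 0
   │              ├─ 5
   │              │  └─ 8 *
   │              └─ 6 *
   └─ 8
      ├─ 0
      │  ├─ 1
      │  │  ├─ 3 *
      │  │  └─ 9 *
      │  └─ 5
      │     └─ 9
      │        └─ 9 *
      └─ 8
         ├─ 0
         │  ├─ 5
         │  │  └─ 9
         │  │     └─ 2 *
         │  └─ 7
         │     └─ 6
         │        └─ 4
         │           └─ 7 *
         └─ 6 *
Counting every labelled node above: 34.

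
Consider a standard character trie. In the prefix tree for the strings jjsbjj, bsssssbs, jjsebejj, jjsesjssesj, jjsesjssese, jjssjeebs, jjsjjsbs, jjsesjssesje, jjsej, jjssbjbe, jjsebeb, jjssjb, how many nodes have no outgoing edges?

11

Leaves are exactly the stored words that no other stored word extends.
Those words: "bsssssbs", "jjsbjj", "jjsebeb", "jjsebejj", "jjsej", "jjsesjssese", "jjsesjssesje", "jjsjjsbs", "jjssbjbe", "jjssjb", "jjssjeebs"
Leaf count: 11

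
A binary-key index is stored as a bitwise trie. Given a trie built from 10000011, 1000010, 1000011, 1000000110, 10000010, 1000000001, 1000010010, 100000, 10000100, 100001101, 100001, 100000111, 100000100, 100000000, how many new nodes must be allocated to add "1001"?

1

Walking "1001" from the root, the first 3 characters ("100") follow existing edges; "1" is the first miss.
So 4 − 3 = 1 new nodes.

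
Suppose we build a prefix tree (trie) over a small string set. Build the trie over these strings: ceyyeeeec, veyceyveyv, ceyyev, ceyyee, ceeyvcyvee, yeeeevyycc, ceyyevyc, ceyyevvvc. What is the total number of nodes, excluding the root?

Count nodes per top-level branch (shared prefixes stored once):
  'c'-branch (ceeyvcyvee, ceyyee, ceyyeeeec, ceyyev, ceyyevvvc, ceyyevyc): 23 nodes
  'v'-branch (veyceyveyv): 10 nodes
  'y'-branch (yeeeevyycc): 10 nodes
Sum: 43

43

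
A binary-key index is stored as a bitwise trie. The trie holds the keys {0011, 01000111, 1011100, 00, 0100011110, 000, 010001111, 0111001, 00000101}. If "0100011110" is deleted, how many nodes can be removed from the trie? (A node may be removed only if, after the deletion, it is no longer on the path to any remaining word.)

A node on "0100011110"'s path can go only if nothing else ends at it or branches off below it.
The suffix "0" (1 node) is used only by "0100011110"; "010001111" is itself a stored word, so pruning stops there.
Nodes removed: 1

1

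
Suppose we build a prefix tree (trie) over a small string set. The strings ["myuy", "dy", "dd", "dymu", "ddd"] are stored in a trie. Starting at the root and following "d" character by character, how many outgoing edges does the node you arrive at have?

Follow the path "d" to its node, then look at its outgoing edges.
Characters that immediately follow "d" among the stored strings: {d, y}.
That node has 2 child edges.

2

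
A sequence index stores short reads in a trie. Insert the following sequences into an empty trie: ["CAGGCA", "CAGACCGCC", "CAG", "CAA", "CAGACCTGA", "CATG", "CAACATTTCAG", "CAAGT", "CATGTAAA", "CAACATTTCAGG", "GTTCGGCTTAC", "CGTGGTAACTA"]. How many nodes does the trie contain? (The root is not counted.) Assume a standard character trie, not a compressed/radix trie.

54

Trace insertions, counting only characters that open a new branch:
  "CAGGCA" → 6 new (C, A, G, G, C, A)
  "CAGACCGCC" → prefix "CAG" already present; 6 new (A, C, C, G, C, C)
  "CAG" → prefix "CAG" already present; 0 new (none)
  "CAA" → prefix "CA" already present; 1 new (A)
  "CAGACCTGA" → prefix "CAGACC" already present; 3 new (T, G, A)
  "CATG" → prefix "CA" already present; 2 new (T, G)
  "CAACATTTCAG" → prefix "CAA" already present; 8 new (C, A, T, T, T, C, A, G)
  "CAAGT" → prefix "CAA" already present; 2 new (G, T)
  "CATGTAAA" → prefix "CATG" already present; 4 new (T, A, A, A)
  "CAACATTTCAGG" → prefix "CAACATTTCAG" already present; 1 new (G)
  "GTTCGGCTTAC" → 11 new (G, T, T, C, G, G, C, T, T, A, C)
  "CGTGGTAACTA" → prefix "C" already present; 10 new (G, T, G, G, T, A, A, C, T, A)
Total nodes = 6 + 6 + 0 + 1 + 3 + 2 + 8 + 2 + 4 + 1 + 11 + 10 = 54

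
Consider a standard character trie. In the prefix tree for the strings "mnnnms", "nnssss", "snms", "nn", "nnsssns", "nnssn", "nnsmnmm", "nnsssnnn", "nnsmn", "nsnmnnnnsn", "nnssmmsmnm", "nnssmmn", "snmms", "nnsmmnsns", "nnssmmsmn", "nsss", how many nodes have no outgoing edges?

13

Leaves are exactly the stored words that no other stored word extends.
Those words: "mnnnms", "nnsmmnsns", "nnsmnmm", "nnssmmn", "nnssmmsmnm", "nnssn", "nnsssnnn", "nnsssns", "nnssss", "nsnmnnnnsn", "nsss", "snmms", "snms"
Leaf count: 13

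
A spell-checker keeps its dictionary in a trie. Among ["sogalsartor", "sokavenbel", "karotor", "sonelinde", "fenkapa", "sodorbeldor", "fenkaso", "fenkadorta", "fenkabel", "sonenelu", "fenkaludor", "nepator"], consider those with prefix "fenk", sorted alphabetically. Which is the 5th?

DFS of the "fenk" subtree visits, in order: "fenkabel", "fenkadorta", "fenkaludor", "fenkapa", "fenkaso"
Position 5: fenkaso

fenkaso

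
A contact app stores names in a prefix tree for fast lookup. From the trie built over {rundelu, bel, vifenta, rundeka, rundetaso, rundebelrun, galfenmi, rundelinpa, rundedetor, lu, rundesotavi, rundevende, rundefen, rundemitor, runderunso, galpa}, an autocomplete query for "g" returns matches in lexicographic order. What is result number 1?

galfenmi

DFS of the "g" subtree visits, in order: "galfenmi", "galpa"
Position 1: galfenmi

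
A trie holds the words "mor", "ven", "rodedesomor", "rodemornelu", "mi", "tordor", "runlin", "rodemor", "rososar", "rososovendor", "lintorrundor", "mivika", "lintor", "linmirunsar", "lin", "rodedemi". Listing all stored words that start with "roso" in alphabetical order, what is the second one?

Filter for "roso…" and sort: "rososar", "rososovendor"
Position 2: rososovendor

rososovendor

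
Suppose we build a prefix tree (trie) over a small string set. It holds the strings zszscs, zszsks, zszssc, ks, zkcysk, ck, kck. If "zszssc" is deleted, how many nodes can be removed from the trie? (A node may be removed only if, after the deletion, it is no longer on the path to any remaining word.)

A node on "zszssc"'s path can go only if nothing else ends at it or branches off below it.
The suffix "sc" (2 nodes) is used only by "zszssc"; the node for "zszs" still has the child "c", so pruning stops there.
Nodes removed: 2

2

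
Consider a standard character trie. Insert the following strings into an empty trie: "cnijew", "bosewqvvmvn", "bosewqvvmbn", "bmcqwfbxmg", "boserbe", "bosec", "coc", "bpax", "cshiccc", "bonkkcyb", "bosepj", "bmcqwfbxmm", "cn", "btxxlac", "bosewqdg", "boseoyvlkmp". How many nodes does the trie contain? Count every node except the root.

67

Trace insertions, counting only characters that open a new branch:
  "cnijew" → 6 new (c, n, i, j, e, w)
  "bosewqvvmvn" → 11 new (b, o, s, e, w, q, v, v, m, v, n)
  "bosewqvvmbn" → prefix "bosewqvvm" already present; 2 new (b, n)
  "bmcqwfbxmg" → prefix "b" already present; 9 new (m, c, q, w, f, b, x, m, g)
  "boserbe" → prefix "bose" already present; 3 new (r, b, e)
  "bosec" → prefix "bose" already present; 1 new (c)
  "coc" → prefix "c" already present; 2 new (o, c)
  "bpax" → prefix "b" already present; 3 new (p, a, x)
  "cshiccc" → prefix "c" already present; 6 new (s, h, i, c, c, c)
  "bonkkcyb" → prefix "bo" already present; 6 new (n, k, k, c, y, b)
  "bosepj" → prefix "bose" already present; 2 new (p, j)
  "bmcqwfbxmm" → prefix "bmcqwfbxm" already present; 1 new (m)
  "cn" → prefix "cn" already present; 0 new (none)
  "btxxlac" → prefix "b" already present; 6 new (t, x, x, l, a, c)
  "bosewqdg" → prefix "bosewq" already present; 2 new (d, g)
  "boseoyvlkmp" → prefix "bose" already present; 7 new (o, y, v, l, k, m, p)
Total nodes = 6 + 11 + 2 + 9 + 3 + 1 + 2 + 3 + 6 + 6 + 2 + 1 + 0 + 6 + 2 + 7 = 67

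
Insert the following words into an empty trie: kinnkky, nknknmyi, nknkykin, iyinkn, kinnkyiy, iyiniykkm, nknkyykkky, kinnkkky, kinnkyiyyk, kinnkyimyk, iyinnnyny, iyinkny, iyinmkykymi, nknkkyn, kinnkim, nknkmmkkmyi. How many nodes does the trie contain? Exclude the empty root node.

For each word, the new-node count is its length minus the longest prefix already in the trie:
  "kinnkky" → 7 new (k, i, n, n, k, k, y)
  "nknknmyi" → 8 new (n, k, n, k, n, m, y, i)
  "nknkykin" → prefix "nknk" already present; 4 new (y, k, i, n)
  "iyinkn" → 6 new (i, y, i, n, k, n)
  "kinnkyiy" → prefix "kinnk" already present; 3 new (y, i, y)
  "iyiniykkm" → prefix "iyin" already present; 5 new (i, y, k, k, m)
  "nknkyykkky" → prefix "nknky" already present; 5 new (y, k, k, k, y)
  "kinnkkky" → prefix "kinnkk" already present; 2 new (k, y)
  "kinnkyiyyk" → prefix "kinnkyiy" already present; 2 new (y, k)
  "kinnkyimyk" → prefix "kinnkyi" already present; 3 new (m, y, k)
  "iyinnnyny" → prefix "iyin" already present; 5 new (n, n, y, n, y)
  "iyinkny" → prefix "iyinkn" already present; 1 new (y)
  "iyinmkykymi" → prefix "iyin" already present; 7 new (m, k, y, k, y, m, i)
  "nknkkyn" → prefix "nknk" already present; 3 new (k, y, n)
  "kinnkim" → prefix "kinnk" already present; 2 new (i, m)
  "nknkmmkkmyi" → prefix "nknk" already present; 7 new (m, m, k, k, m, y, i)
Total nodes = 7 + 8 + 4 + 6 + 3 + 5 + 5 + 2 + 2 + 3 + 5 + 1 + 7 + 3 + 2 + 7 = 70

70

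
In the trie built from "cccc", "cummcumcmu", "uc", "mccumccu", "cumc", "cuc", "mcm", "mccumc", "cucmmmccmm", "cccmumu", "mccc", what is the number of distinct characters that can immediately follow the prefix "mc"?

2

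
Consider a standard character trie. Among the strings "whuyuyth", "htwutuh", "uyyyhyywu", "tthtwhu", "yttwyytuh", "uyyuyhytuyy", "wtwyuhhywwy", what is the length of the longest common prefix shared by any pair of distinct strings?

Look for the deepest trie node that still has at least two words in its subtree.
e.g. "uyyuyhytuyy" and "uyyyhyywu" share the prefix "uyy" of length 3; no pair shares a longer one.
Longest shared-prefix length: 3

3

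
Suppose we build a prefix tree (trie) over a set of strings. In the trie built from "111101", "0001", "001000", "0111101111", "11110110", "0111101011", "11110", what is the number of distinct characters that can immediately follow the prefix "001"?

1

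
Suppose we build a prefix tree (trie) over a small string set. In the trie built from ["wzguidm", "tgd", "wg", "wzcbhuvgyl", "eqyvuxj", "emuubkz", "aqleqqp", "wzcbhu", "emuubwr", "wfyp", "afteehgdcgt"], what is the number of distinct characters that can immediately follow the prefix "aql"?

Follow the path "aql" to its node, then look at its outgoing edges.
Distinct next characters after "aql": e.
That node has 1 child edge.

1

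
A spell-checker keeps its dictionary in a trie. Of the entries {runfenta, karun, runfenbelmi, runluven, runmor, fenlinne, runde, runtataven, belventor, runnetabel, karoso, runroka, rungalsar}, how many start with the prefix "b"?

1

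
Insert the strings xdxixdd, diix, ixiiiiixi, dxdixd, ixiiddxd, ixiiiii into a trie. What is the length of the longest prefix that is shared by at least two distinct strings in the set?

7

The deepest shared node is where two words last agree before diverging.
"ixiiiii" and "ixiiiiixi" agree on "ixiiiii" (7 characters) before diverging; nothing deeper is shared.
Longest shared-prefix length: 7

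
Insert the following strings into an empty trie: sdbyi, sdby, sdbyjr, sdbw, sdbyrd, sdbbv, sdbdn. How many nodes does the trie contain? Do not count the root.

Trie structure (* marks end of a word):
(root)
└─ s
   └─ d
      └─ b
         ├─ b
         │  └─ v *
         ├─ d
         │  └─ n *
         ├─ w *
         └─ y *
            ├─ i *
            ├─ j
            │  └─ r *
            └─ r
               └─ d *
Counting every labelled node above: 14.

14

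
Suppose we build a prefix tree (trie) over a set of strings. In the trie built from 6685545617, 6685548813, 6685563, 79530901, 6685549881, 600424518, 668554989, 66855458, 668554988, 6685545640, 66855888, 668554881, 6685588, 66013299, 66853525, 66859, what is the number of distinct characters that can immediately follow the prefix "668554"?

Follow the path "668554" to its node, then look at its outgoing edges.
Characters that immediately follow "668554" among the stored strings: {5, 8, 9}.
That node has 3 child edges.

3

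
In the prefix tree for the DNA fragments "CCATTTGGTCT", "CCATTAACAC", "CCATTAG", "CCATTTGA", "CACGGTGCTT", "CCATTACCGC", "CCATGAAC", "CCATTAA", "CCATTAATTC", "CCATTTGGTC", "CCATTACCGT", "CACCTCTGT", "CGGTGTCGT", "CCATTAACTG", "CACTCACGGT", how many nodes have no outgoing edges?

13

Leaves are exactly the stored words that no other stored word extends.
Those words: "CACCTCTGT", "CACGGTGCTT", "CACTCACGGT", "CCATGAAC", "CCATTAACAC", "CCATTAACTG", "CCATTAATTC", "CCATTACCGC", "CCATTACCGT", "CCATTAG", "CCATTTGA", "CCATTTGGTCT", "CGGTGTCGT"
Leaf count: 13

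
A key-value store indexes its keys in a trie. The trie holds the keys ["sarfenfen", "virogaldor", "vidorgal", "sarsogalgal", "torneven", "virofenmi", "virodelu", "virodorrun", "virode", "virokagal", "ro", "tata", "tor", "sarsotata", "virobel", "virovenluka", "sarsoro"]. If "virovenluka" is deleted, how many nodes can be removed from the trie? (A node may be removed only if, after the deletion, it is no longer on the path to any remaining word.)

7

After clearing the end-marker at "virovenluka", prune upward until reaching a node still needed by another word.
The suffix "venluka" (7 nodes) is used only by "virovenluka"; the node for "viro" still has the child "g", so pruning stops there.
Nodes removed: 7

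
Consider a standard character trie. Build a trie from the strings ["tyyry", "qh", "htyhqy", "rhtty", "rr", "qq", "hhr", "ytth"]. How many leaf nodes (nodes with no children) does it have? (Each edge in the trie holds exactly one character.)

A leaf is a node with no children — equivalently, the end of a word that is not a proper prefix of any other stored word.
Those words: "hhr", "htyhqy", "qh", "qq", "rhtty", "rr", "tyyry", "ytth"
Leaf count: 8

8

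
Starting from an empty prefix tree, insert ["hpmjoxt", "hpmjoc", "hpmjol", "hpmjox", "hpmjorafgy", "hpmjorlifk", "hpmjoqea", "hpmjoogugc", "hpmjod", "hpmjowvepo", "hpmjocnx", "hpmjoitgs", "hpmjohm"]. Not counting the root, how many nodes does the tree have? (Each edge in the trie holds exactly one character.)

40

Count nodes per top-level branch (shared prefixes stored once):
  'h'-branch (hpmjoc, hpmjocnx, hpmjod, hpmjohm, hpmjoitgs, hpmjol, hpmjoogugc, hpmjoqea, hpmjorafgy, hpmjorlifk, hpmjowvepo, hpmjox, hpmjoxt): 40 nodes
Sum: 40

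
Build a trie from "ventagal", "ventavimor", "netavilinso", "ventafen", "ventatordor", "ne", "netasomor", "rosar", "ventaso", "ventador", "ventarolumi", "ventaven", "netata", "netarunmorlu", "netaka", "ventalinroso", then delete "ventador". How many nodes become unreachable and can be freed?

A node on "ventador"'s path can go only if nothing else ends at it or branches off below it.
The suffix "dor" (3 nodes) is used only by "ventador"; the node for "venta" still has the child "g", so pruning stops there.
Nodes removed: 3

3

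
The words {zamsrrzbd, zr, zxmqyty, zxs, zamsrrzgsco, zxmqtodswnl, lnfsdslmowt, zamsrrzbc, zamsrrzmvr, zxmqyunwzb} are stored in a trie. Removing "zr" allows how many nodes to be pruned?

1

After clearing the end-marker at "zr", prune upward until reaching a node still needed by another word.
The suffix "r" (1 node) is used only by "zr"; the node for "z" still has the child "a", so pruning stops there.
Nodes removed: 1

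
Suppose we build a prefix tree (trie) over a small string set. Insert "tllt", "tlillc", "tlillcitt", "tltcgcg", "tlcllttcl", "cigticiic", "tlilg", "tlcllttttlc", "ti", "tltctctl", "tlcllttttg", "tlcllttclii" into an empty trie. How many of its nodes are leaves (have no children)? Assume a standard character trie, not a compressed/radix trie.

10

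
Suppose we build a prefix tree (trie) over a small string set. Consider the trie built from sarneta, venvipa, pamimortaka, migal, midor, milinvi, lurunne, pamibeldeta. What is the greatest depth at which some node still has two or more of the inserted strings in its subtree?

4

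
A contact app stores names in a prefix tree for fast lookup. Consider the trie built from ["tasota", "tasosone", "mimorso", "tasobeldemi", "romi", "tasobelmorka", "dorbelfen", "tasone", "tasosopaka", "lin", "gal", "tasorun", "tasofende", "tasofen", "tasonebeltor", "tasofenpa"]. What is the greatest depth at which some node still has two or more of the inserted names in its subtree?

7

Equivalently: take the maximum, over all pairs, of their longest common prefix length.
e.g. "tasobeldemi" and "tasobelmorka" share the prefix "tasobel" of length 7; no pair shares a longer one.
Longest shared-prefix length: 7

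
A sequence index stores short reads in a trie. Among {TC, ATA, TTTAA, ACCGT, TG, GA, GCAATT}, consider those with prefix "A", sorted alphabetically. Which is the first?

Filter for "A…" and sort: "ACCGT", "ATA"
The 1st is ACCGT.

ACCGT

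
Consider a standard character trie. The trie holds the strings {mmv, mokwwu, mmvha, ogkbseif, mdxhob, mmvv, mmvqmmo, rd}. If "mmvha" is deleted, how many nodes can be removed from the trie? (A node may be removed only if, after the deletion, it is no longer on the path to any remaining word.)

2

After clearing the end-marker at "mmvha", prune upward until reaching a node still needed by another word.
The suffix "ha" (2 nodes) is used only by "mmvha"; the node for "mmv" still has the child "v", so pruning stops there.
Nodes removed: 2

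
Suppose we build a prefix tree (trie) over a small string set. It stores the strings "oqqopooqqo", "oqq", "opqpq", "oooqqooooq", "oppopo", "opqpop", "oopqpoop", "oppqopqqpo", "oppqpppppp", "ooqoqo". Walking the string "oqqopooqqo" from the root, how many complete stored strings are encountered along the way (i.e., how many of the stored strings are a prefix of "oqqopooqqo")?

Check each prefix of "oqqopooqqo" against the stored set — each match is an end-marker on the path.
Prefixes of the query that are stored words: "oqq", "oqqopooqqo"
Count: 2

2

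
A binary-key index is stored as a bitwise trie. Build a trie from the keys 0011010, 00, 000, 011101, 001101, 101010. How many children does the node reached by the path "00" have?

2

Follow the path "00" to its node, then look at its outgoing edges.
Characters that immediately follow "00" among the stored strings: {0, 1}.
That node has 2 child edges.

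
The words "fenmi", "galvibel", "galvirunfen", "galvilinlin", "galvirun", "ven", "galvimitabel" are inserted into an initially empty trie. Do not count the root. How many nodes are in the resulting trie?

35

Trie structure (* marks end of a word):
(root)
├─ f
│  └─ e
│     └─ n
│        └─ m
│           └─ i *
├─ g
│  └─ a
│     └─ l
│        └─ v
│           └─ i
│              ├─ b
│              │  └─ e
│              │     └─ l *
│              ├─ l
│              │  └─ i
│              │     └─ n
│              │        └─ l
│              │           └─ i
│              │              └─ n *
│              ├─ m
│              │  └─ i
│              │     └─ t
│              │        └─ a
│              │           └─ b
│              │              └─ e
│              │                 └─ l *
│              └─ r
│                 └─ u
│                    └─ n *
│                       └─ f
│                          └─ e
│                             └─ n *
└─ v
   └─ e
      └─ n *
Counting every labelled node above: 35.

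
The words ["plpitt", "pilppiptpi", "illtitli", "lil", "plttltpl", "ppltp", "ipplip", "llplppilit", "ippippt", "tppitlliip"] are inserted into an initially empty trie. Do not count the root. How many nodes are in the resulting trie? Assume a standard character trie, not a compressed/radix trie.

64

Insert word by word; a character creates a node only if that edge doesn't already exist:
  "plpitt" → 6 new (p, l, p, i, t, t)
  "pilppiptpi" → prefix "p" already present; 9 new (i, l, p, p, i, p, t, p, i)
  "illtitli" → 8 new (i, l, l, t, i, t, l, i)
  "lil" → 3 new (l, i, l)
  "plttltpl" → prefix "pl" already present; 6 new (t, t, l, t, p, l)
  "ppltp" → prefix "p" already present; 4 new (p, l, t, p)
  "ipplip" → prefix "i" already present; 5 new (p, p, l, i, p)
  "llplppilit" → prefix "l" already present; 9 new (l, p, l, p, p, i, l, i, t)
  "ippippt" → prefix "ipp" already present; 4 new (i, p, p, t)
  "tppitlliip" → 10 new (t, p, p, i, t, l, l, i, i, p)
Total nodes = 6 + 9 + 8 + 3 + 6 + 4 + 5 + 9 + 4 + 10 = 64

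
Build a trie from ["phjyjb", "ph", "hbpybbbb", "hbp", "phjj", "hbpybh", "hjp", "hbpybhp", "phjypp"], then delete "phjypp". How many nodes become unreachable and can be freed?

After clearing the end-marker at "phjypp", prune upward until reaching a node still needed by another word.
The suffix "pp" (2 nodes) is used only by "phjypp"; the node for "phjy" still has the child "j", so pruning stops there.
Nodes removed: 2

2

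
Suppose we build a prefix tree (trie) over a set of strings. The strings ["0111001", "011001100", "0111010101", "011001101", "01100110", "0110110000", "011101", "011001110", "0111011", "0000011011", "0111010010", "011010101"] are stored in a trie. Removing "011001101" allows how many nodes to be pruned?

1

Walk "011001101" from the leaf back toward the root, removing each node that no remaining word uses.
The suffix "1" (1 node) is used only by "011001101"; the node for "01100110" still has the child "0", so pruning stops there.
Nodes removed: 1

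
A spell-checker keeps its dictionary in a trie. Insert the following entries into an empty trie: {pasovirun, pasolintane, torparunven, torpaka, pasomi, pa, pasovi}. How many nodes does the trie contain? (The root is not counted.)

For each word, the new-node count is its length minus the longest prefix already in the trie:
  "pasovirun" → 9 new (p, a, s, o, v, i, r, u, n)
  "pasolintane" → prefix "paso" already present; 7 new (l, i, n, t, a, n, e)
  "torparunven" → 11 new (t, o, r, p, a, r, u, n, v, e, n)
  "torpaka" → prefix "torpa" already present; 2 new (k, a)
  "pasomi" → prefix "paso" already present; 2 new (m, i)
  "pa" → prefix "pa" already present; 0 new (none)
  "pasovi" → prefix "pasovi" already present; 0 new (none)
Total nodes = 9 + 7 + 11 + 2 + 2 + 0 + 0 = 31

31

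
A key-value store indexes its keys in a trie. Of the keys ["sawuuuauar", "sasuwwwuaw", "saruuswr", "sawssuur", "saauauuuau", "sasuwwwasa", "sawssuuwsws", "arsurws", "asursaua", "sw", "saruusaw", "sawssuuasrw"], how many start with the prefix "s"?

Walk to "s"; the words in its subtree are exactly those with that prefix.
Words under "s": saauauuuau, saruusaw, saruuswr, sasuwwwasa, sasuwwwuaw, sawssuuasrw, sawssuur, sawssuuwsws, sawuuuauar, sw
Count: 10

10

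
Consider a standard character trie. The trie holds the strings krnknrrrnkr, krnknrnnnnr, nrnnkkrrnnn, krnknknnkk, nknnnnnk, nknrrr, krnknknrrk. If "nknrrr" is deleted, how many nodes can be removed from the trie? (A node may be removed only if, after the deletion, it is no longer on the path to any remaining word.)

3

After clearing the end-marker at "nknrrr", prune upward until reaching a node still needed by another word.
The suffix "rrr" (3 nodes) is used only by "nknrrr"; the node for "nkn" still has the child "n", so pruning stops there.
Nodes removed: 3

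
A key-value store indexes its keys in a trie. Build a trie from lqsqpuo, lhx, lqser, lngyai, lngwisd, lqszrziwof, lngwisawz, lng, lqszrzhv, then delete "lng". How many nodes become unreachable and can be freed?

0

A node on "lng"'s path can go only if nothing else ends at it or branches off below it.
Every node on "lng" is still needed (e.g. by "lngyai"), so nothing is freed.
Nodes removed: 0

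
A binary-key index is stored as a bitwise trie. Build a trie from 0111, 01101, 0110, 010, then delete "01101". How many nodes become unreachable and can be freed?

1

Walk "01101" from the leaf back toward the root, removing each node that no remaining word uses.
The suffix "1" (1 node) is used only by "01101"; "0110" is itself a stored word, so pruning stops there.
Nodes removed: 1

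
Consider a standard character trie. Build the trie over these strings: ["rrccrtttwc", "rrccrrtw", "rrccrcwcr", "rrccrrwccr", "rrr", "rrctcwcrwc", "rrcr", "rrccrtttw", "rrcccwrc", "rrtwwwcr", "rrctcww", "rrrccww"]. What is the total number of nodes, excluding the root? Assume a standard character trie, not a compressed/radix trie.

45

Count nodes per top-level branch (shared prefixes stored once):
  'r'-branch (rrcccwrc, rrccrcwcr, rrccrrtw, rrccrrwccr, rrccrtttw, rrccrtttwc, rrcr, rrctcwcrwc, rrctcww, rrr, rrrccww, rrtwwwcr): 45 nodes
Sum: 45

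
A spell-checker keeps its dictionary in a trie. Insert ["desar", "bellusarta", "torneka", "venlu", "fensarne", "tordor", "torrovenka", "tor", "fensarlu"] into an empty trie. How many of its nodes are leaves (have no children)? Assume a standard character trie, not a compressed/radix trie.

A leaf is a node with no children — equivalently, the end of a word that is not a proper prefix of any other stored word.
Those words: "bellusarta", "desar", "fensarlu", "fensarne", "tordor", "torneka", "torrovenka", "venlu"
Leaf count: 8

8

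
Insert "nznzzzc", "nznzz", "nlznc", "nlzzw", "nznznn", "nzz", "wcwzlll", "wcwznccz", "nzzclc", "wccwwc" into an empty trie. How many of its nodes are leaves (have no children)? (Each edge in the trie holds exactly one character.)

A leaf is a node with no children — equivalently, the end of a word that is not a proper prefix of any other stored word.
Those words: "nlznc", "nlzzw", "nznznn", "nznzzzc", "nzzclc", "wccwwc", "wcwzlll", "wcwznccz"
Leaf count: 8

8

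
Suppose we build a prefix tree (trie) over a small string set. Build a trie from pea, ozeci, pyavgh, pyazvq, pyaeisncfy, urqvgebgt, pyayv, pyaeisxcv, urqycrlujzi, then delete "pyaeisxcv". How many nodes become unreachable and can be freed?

3

After clearing the end-marker at "pyaeisxcv", prune upward until reaching a node still needed by another word.
The suffix "xcv" (3 nodes) is used only by "pyaeisxcv"; the node for "pyaeis" still has the child "n", so pruning stops there.
Nodes removed: 3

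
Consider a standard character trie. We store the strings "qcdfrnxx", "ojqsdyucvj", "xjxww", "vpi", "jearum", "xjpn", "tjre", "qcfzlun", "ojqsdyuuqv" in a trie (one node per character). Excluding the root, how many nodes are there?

46

Count nodes per top-level branch (shared prefixes stored once):
  'j'-branch (jearum): 6 nodes
  'o'-branch (ojqsdyucvj, ojqsdyuuqv): 13 nodes
  'q'-branch (qcdfrnxx, qcfzlun): 13 nodes
  't'-branch (tjre): 4 nodes
  'v'-branch (vpi): 3 nodes
  'x'-branch (xjpn, xjxww): 7 nodes
Sum: 46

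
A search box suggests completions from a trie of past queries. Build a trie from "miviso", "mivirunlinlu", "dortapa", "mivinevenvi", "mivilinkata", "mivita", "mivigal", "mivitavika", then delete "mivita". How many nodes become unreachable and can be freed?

0

A node on "mivita"'s path can go only if nothing else ends at it or branches off below it.
Every node on "mivita" is still needed (e.g. by "mivitavika"), so nothing is freed.
Nodes removed: 0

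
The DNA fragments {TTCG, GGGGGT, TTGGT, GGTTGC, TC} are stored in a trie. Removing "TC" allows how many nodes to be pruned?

Walk "TC" from the leaf back toward the root, removing each node that no remaining word uses.
The suffix "C" (1 node) is used only by "TC"; the node for "T" still has the child "T", so pruning stops there.
Nodes removed: 1

1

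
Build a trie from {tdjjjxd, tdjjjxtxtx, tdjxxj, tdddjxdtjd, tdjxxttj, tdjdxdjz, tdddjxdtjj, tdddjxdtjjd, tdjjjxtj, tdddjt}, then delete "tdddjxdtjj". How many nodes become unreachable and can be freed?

After clearing the end-marker at "tdddjxdtjj", prune upward until reaching a node still needed by another word.
Every node on "tdddjxdtjj" is still needed (e.g. by "tdddjxdtjjd"), so nothing is freed.
Nodes removed: 0

0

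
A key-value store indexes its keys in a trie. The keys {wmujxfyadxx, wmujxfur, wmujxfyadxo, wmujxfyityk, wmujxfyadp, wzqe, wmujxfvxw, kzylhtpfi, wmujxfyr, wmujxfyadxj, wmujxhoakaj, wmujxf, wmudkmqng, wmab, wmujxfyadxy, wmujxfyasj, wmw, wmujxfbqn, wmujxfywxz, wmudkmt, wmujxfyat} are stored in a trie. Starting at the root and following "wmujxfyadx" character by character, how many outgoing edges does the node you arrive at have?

4

Walk "wmujxfyadx" from the root, arriving at one node.
Characters that immediately follow "wmujxfyadx" among the stored strings: {j, o, x, y}.
That node has 4 child edges.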